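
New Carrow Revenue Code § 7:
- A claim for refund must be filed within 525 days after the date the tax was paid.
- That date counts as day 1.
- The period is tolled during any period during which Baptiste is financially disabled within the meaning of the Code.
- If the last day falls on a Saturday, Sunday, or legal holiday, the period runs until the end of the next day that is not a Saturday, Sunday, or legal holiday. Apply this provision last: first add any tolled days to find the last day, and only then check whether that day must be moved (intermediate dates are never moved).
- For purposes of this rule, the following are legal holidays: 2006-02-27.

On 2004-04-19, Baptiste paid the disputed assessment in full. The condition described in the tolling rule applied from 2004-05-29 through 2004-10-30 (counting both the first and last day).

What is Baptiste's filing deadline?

February 28, 2006

Counting 2004-04-19 as day 1, day 525 is September 25, 2005.
From May 29, 2004 through October 30, 2004 inclusive is 155 days; tolling adds 155 days: September 25, 2005 + 155 days = February 27, 2006.
February 27, 2006 is a listed holiday. The next qualifying day is February 28, 2006.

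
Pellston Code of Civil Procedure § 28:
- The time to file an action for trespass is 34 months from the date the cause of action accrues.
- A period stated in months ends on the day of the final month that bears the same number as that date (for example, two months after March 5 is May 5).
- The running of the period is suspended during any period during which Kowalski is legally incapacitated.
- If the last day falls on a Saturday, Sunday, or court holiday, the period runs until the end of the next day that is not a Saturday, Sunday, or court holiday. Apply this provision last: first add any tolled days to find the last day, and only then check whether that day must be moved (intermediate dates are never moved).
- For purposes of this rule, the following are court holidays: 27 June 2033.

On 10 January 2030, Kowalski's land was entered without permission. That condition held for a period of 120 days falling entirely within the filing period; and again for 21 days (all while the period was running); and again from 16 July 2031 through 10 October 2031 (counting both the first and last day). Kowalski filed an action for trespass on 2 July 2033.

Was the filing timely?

No

34 months after 10 January 2030 is November 10, 2032.
Tolling adds 120 days: November 10, 2032 + 120 days = March 10, 2033.
Tolling adds 21 days: March 10, 2033 + 21 days = March 31, 2033.
From July 16, 2031 through October 10, 2031 inclusive is 87 days; tolling adds 87 days: March 31, 2033 + 87 days = June 26, 2033.
June 26, 2033 is Sunday; June 27, 2033 is a listed holiday. The next qualifying day is June 28, 2033.
The deadline is June 28, 2033; the filing on July 2, 2033 is after that date.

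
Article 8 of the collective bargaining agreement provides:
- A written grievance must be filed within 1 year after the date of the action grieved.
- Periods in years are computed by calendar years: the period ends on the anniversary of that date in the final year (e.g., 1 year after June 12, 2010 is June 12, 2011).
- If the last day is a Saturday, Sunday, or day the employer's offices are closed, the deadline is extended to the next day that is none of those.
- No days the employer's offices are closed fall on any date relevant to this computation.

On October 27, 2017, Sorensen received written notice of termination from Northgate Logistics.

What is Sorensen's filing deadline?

October 29, 2018

1 year after October 27, 2017 is October 27, 2018.
October 27, 2018 is Saturday; October 28, 2018 is Sunday. The next qualifying day is October 29, 2018.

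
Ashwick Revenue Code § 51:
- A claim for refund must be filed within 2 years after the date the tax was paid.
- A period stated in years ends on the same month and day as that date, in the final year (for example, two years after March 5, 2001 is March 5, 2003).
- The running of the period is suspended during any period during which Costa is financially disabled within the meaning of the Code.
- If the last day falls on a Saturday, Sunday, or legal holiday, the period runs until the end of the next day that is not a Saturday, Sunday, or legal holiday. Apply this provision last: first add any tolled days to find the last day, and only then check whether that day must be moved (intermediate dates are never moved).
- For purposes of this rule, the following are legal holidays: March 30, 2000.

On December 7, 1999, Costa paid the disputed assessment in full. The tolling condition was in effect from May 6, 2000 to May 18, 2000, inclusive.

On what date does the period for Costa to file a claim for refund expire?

December 20, 2001

2 years after December 7, 1999 is December 7, 2001.
From May 6, 2000 through May 18, 2000 inclusive is 13 days; tolling adds 13 days: December 7, 2001 + 13 days = December 20, 2001.
December 20, 2001 is a Thursday and not a legal holiday, so no extension applies.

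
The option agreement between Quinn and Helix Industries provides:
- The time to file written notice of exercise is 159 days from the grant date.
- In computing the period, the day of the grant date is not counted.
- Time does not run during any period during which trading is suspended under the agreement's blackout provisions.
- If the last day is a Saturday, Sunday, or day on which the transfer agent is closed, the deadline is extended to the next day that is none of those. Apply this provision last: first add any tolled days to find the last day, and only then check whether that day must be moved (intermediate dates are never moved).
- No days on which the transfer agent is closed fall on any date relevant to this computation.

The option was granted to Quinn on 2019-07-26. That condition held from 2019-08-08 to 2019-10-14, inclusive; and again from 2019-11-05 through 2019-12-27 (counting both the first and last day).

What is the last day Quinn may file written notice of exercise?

159 days after 2019-07-26 is January 1, 2020.
From August 8, 2019 through October 14, 2019 inclusive is 68 days; tolling adds 68 days: January 1, 2020 + 68 days = March 9, 2020.
From November 5, 2019 through December 27, 2019 inclusive is 53 days; tolling adds 53 days: March 9, 2020 + 53 days = May 1, 2020.
May 1, 2020 is a Friday and not a day on which the transfer agent is closed, so no extension applies.

May 1, 2020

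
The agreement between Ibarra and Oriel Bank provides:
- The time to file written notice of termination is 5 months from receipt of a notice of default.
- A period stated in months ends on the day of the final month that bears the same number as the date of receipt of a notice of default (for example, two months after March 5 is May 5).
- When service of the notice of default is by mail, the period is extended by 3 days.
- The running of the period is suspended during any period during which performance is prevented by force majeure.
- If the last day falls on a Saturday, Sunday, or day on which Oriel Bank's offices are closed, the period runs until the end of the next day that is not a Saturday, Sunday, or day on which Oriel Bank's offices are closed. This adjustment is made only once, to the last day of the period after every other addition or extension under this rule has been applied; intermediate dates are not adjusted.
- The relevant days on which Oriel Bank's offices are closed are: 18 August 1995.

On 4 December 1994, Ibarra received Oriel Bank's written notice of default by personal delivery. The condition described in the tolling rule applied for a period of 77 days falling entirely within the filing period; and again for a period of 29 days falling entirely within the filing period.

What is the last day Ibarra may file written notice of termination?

5 months after 4 December 1994 is May 4, 1995.
Service was not by mail, so no mail extension applies.
Tolling adds 77 days: May 4, 1995 + 77 days = July 20, 1995.
Tolling adds 29 days: July 20, 1995 + 29 days = August 18, 1995.
August 18, 1995 is a listed holiday; August 19, 1995 is Saturday; August 20, 1995 is Sunday. The next qualifying day is August 21, 1995.

August 21, 1995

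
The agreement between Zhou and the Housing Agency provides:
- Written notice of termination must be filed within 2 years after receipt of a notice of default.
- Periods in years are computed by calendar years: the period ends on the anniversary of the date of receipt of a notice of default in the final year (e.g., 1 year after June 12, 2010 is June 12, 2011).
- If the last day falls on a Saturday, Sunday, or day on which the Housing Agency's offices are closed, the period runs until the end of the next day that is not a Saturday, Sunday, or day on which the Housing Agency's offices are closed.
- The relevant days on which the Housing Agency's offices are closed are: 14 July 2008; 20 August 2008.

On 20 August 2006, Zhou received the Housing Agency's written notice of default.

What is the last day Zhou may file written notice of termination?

August 21, 2008

2 years after 20 August 2006 is August 20, 2008.
August 20, 2008 is a listed holiday. The next qualifying day is August 21, 2008.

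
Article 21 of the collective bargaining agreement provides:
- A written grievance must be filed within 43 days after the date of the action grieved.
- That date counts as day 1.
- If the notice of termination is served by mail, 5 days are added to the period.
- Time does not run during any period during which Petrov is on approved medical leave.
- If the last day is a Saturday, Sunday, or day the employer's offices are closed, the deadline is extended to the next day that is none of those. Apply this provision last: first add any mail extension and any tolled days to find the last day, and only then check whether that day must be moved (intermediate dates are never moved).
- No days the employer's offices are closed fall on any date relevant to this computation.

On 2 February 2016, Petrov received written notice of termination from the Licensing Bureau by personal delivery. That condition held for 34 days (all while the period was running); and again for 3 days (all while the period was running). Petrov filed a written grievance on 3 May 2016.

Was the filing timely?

No

Counting 2 February 2016 as day 1, day 43 is March 15, 2016.
Service was not by mail, so no mail extension applies.
Tolling adds 34 days: March 15, 2016 + 34 days = April 18, 2016.
Tolling adds 3 days: April 18, 2016 + 3 days = April 21, 2016.
April 21, 2016 is a Thursday and not a day the employer's offices are closed, so no extension applies.
The deadline is April 21, 2016; the filing on May 3, 2016 is after that date.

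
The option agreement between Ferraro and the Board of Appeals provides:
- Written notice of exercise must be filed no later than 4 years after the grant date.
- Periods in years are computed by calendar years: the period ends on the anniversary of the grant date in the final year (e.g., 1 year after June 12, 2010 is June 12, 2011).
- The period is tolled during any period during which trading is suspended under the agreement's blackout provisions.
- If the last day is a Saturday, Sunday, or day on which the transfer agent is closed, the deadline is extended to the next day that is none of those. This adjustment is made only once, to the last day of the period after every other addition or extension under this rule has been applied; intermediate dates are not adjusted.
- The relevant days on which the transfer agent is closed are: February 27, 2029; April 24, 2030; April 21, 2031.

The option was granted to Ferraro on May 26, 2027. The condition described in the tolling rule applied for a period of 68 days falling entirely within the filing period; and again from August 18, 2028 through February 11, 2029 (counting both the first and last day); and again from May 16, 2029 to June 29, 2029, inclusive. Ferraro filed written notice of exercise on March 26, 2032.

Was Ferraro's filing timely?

No

4 years after May 26, 2027 is May 26, 2031.
Tolling adds 68 days: May 26, 2031 + 68 days = August 2, 2031.
From August 18, 2028 through February 11, 2029 inclusive is 178 days; tolling adds 178 days: August 2, 2031 + 178 days = January 27, 2032.
From May 16, 2029 through June 29, 2029 inclusive is 45 days; tolling adds 45 days: January 27, 2032 + 45 days = March 12, 2032.
March 12, 2032 is a Friday and not a day on which the transfer agent is closed, so no extension applies.
The deadline is March 12, 2032; the filing on March 26, 2032 is after that date.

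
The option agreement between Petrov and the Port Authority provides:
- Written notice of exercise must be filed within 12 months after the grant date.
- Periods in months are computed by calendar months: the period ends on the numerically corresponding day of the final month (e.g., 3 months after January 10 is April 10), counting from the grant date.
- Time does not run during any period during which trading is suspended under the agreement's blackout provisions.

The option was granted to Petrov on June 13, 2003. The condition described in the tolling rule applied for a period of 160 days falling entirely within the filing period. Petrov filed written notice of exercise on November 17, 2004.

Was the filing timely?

12 months after June 13, 2003 is June 13, 2004.
Tolling adds 160 days: June 13, 2004 + 160 days = November 20, 2004.
The deadline is November 20, 2004; the filing on November 17, 2004 is on or before that date.

Yes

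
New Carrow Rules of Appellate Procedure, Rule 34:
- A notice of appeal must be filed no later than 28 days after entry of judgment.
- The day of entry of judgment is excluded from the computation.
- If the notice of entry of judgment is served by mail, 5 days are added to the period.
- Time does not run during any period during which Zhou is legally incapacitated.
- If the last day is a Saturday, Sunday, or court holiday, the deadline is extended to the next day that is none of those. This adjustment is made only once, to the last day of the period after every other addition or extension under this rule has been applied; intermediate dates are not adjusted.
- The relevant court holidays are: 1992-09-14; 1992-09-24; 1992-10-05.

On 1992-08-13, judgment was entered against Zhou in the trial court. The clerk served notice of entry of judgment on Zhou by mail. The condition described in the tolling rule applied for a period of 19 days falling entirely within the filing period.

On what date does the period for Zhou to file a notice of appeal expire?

October 6, 1992

28 days after 1992-08-13 is September 10, 1992.
Service was by mail, adding 5 days: September 10, 1992 + 5 days = September 15, 1992.
Tolling adds 19 days: September 15, 1992 + 19 days = October 4, 1992.
October 4, 1992 is Sunday; October 5, 1992 is a listed holiday. The next qualifying day is October 6, 1992.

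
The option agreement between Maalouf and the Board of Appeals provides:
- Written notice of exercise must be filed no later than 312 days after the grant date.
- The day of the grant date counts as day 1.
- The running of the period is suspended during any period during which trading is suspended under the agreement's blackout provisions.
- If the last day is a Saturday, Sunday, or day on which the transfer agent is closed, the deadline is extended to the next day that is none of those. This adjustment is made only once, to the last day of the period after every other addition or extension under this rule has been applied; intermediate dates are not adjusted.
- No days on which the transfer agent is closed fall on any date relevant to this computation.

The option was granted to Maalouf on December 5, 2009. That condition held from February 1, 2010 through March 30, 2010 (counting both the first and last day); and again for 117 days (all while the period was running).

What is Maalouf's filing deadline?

Counting December 5, 2009 as day 1, day 312 is October 12, 2010.
From February 1, 2010 through March 30, 2010 inclusive is 58 days; tolling adds 58 days: October 12, 2010 + 58 days = December 9, 2010.
Tolling adds 117 days: December 9, 2010 + 117 days = April 5, 2011.
April 5, 2011 is a Tuesday and not a day on which the transfer agent is closed, so no extension applies.

April 5, 2011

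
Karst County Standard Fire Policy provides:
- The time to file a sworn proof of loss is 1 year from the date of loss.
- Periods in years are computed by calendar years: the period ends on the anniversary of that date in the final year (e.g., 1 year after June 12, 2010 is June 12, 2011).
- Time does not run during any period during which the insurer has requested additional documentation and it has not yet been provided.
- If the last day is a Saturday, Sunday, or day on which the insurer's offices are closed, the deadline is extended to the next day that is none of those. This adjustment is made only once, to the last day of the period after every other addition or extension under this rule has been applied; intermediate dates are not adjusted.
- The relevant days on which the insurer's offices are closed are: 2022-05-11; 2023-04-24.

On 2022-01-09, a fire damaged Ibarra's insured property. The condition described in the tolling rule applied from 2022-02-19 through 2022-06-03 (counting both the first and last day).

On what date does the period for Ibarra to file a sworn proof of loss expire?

1 year after 2022-01-09 is January 9, 2023.
From February 19, 2022 through June 3, 2022 inclusive is 105 days; tolling adds 105 days: January 9, 2023 + 105 days = April 24, 2023.
April 24, 2023 is a listed holiday. The next qualifying day is April 25, 2023.

April 25, 2023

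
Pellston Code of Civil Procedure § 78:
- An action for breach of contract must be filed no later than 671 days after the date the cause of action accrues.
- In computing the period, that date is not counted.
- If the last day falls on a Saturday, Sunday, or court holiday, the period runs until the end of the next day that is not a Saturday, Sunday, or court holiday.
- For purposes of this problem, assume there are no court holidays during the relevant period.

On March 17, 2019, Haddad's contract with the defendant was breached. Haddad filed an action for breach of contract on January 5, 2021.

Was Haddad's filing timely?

Yes

671 days after March 17, 2019 is January 16, 2021.
January 16, 2021 is Saturday; January 17, 2021 is Sunday. The next qualifying day is January 18, 2021.
The deadline is January 18, 2021; the filing on January 5, 2021 is on or before that date.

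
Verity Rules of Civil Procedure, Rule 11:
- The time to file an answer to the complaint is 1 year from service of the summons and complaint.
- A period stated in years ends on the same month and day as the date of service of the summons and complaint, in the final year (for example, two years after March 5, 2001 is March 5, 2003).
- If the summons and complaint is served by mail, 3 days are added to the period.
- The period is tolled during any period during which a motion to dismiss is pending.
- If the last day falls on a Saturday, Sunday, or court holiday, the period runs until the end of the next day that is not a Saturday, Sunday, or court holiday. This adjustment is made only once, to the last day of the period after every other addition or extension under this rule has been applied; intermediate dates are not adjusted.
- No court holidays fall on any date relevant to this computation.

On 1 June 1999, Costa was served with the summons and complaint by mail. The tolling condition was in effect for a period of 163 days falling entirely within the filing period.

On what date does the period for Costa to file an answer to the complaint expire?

1 year after 1 June 1999 is June 1, 2000.
Service was by mail, adding 3 days: June 1, 2000 + 3 days = June 4, 2000.
Tolling adds 163 days: June 4, 2000 + 163 days = November 14, 2000.
November 14, 2000 is a Tuesday and not a court holiday, so no extension applies.

November 14, 2000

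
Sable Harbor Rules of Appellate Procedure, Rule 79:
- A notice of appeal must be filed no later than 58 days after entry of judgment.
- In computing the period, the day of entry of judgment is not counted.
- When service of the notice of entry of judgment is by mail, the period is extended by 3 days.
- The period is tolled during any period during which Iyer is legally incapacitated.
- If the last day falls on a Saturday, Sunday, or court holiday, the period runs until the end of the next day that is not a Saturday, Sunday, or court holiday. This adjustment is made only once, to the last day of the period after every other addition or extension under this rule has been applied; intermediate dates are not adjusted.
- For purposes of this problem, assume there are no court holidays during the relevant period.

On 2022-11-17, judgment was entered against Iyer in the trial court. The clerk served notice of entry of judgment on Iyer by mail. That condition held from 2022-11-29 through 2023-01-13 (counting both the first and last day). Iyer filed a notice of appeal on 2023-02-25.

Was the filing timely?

58 days after 2022-11-17 is January 14, 2023.
Service was by mail, adding 3 days: January 14, 2023 + 3 days = January 17, 2023.
From November 29, 2022 through January 13, 2023 inclusive is 46 days; tolling adds 46 days: January 17, 2023 + 46 days = March 4, 2023.
March 4, 2023 is Saturday; March 5, 2023 is Sunday. The next qualifying day is March 6, 2023.
The deadline is March 6, 2023; the filing on February 25, 2023 is on or before that date.

Yes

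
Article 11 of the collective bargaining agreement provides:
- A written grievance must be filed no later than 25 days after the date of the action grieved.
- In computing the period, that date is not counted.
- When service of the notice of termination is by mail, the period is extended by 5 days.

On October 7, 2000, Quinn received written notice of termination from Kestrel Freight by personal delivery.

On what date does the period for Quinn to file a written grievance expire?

November 1, 2000

25 days after October 7, 2000 is November 1, 2000.
Service was not by mail, so no mail extension applies.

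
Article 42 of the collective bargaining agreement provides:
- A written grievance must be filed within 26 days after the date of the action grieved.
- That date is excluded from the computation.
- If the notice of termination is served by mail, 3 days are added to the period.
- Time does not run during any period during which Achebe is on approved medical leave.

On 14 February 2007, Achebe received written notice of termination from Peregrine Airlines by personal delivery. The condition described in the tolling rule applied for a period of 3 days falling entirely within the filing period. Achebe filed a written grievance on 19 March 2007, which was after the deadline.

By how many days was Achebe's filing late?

4 days

26 days after 14 February 2007 is March 12, 2007.
Service was not by mail, so no mail extension applies.
Tolling adds 3 days: March 12, 2007 + 3 days = March 15, 2007.
The deadline is March 15, 2007; from March 15, 2007 to March 19, 2007 is 4 days.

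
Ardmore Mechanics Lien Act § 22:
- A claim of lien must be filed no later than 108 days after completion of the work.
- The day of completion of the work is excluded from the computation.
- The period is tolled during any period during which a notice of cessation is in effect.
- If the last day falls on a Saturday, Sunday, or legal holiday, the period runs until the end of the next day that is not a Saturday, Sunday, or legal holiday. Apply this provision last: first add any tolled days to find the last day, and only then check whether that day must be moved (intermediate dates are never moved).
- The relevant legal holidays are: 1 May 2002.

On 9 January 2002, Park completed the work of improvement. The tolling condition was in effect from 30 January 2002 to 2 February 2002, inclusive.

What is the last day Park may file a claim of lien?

May 2, 2002

108 days after 9 January 2002 is April 27, 2002.
From January 30, 2002 through February 2, 2002 inclusive is 4 days; tolling adds 4 days: April 27, 2002 + 4 days = May 1, 2002.
May 1, 2002 is a listed holiday. The next qualifying day is May 2, 2002.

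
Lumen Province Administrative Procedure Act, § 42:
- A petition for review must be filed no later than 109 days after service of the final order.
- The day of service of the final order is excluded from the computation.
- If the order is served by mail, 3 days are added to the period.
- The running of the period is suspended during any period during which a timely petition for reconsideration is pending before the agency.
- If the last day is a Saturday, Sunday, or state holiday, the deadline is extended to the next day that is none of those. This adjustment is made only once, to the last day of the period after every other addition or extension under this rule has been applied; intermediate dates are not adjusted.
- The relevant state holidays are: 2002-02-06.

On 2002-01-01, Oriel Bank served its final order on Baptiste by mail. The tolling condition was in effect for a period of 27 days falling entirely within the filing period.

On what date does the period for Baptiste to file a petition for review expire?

May 20, 2002

109 days after 2002-01-01 is April 20, 2002.
Service was by mail, adding 3 days: April 20, 2002 + 3 days = April 23, 2002.
Tolling adds 27 days: April 23, 2002 + 27 days = May 20, 2002.
May 20, 2002 is a Monday and not a state holiday, so no extension applies.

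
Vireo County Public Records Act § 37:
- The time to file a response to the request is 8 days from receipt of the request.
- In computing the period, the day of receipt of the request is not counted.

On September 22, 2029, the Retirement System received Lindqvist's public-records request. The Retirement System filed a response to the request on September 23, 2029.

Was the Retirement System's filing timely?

Yes

8 days after September 22, 2029 is September 30, 2029.
The deadline is September 30, 2029; the filing on September 23, 2029 is on or before that date.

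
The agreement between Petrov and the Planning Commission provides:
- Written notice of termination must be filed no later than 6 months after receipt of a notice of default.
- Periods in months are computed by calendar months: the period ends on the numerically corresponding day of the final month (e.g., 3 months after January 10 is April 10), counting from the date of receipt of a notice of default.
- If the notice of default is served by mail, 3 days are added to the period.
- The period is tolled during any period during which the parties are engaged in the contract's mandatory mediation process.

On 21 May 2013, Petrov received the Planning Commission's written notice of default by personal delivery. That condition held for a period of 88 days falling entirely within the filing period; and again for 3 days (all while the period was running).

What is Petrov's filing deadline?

February 20, 2014

6 months after 21 May 2013 is November 21, 2013.
Service was not by mail, so no mail extension applies.
Tolling adds 88 days: November 21, 2013 + 88 days = February 17, 2014.
Tolling adds 3 days: February 17, 2014 + 3 days = February 20, 2014.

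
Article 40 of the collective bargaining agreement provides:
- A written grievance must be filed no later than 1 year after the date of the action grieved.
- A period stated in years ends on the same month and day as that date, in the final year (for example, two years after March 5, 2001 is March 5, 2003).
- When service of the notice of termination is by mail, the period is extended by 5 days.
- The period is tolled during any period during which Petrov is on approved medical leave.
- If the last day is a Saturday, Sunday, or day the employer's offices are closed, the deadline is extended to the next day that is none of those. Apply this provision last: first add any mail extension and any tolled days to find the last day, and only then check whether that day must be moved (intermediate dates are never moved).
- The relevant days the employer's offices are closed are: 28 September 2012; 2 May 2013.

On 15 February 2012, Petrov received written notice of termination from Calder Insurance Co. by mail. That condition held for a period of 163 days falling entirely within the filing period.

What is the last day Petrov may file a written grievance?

August 2, 2013

1 year after 15 February 2012 is February 15, 2013.
Service was by mail, adding 5 days: February 15, 2013 + 5 days = February 20, 2013.
Tolling adds 163 days: February 20, 2013 + 163 days = August 2, 2013.
August 2, 2013 is a Friday and not a day the employer's offices are closed, so no extension applies.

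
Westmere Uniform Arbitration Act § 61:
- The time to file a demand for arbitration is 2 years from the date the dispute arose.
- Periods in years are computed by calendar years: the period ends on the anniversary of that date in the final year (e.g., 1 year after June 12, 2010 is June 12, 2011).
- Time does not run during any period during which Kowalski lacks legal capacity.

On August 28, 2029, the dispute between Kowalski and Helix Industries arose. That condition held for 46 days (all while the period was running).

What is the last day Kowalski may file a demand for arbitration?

October 13, 2031

2 years after August 28, 2029 is August 28, 2031.
Tolling adds 46 days: August 28, 2031 + 46 days = October 13, 2031.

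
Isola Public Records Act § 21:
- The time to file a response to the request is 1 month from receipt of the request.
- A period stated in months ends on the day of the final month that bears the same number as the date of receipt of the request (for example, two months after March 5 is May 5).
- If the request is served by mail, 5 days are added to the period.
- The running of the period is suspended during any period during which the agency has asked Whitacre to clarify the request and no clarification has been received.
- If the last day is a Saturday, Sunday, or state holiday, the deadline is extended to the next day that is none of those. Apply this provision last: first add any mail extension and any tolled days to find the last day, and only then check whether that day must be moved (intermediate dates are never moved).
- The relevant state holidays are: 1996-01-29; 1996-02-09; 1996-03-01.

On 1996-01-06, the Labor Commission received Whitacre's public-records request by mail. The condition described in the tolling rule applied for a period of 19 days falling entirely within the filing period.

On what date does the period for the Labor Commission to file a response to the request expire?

1 month after 1996-01-06 is February 6, 1996.
Service was by mail, adding 5 days: February 6, 1996 + 5 days = February 11, 1996.
Tolling adds 19 days: February 11, 1996 + 19 days = March 1, 1996.
March 1, 1996 is a listed holiday; March 2, 1996 is Saturday; March 3, 1996 is Sunday. The next qualifying day is March 4, 1996.

March 4, 1996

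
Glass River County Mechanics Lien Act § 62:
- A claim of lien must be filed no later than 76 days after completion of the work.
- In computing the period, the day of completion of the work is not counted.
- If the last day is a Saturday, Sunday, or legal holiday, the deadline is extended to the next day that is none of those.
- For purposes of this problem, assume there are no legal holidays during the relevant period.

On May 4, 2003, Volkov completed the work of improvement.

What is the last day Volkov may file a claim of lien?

76 days after May 4, 2003 is July 19, 2003.
July 19, 2003 is Saturday; July 20, 2003 is Sunday. The next qualifying day is July 21, 2003.

July 21, 2003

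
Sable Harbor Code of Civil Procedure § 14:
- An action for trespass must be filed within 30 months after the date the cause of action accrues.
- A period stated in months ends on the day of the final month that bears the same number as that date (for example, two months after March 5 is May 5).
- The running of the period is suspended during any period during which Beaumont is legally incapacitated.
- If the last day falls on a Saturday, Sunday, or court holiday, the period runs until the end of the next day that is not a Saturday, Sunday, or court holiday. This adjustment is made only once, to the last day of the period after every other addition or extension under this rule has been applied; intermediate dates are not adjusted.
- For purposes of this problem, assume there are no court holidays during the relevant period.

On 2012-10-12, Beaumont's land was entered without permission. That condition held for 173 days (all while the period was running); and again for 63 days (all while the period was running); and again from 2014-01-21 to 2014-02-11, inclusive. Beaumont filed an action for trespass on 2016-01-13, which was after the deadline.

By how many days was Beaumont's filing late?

16 days

30 months after 2012-10-12 is April 12, 2015.
Tolling adds 173 days: April 12, 2015 + 173 days = October 2, 2015.
Tolling adds 63 days: October 2, 2015 + 63 days = December 4, 2015.
From January 21, 2014 through February 11, 2014 inclusive is 22 days; tolling adds 22 days: December 4, 2015 + 22 days = December 26, 2015.
December 26, 2015 is Saturday; December 27, 2015 is Sunday. The next qualifying day is December 28, 2015.
The deadline is December 28, 2015; from December 28, 2015 to January 13, 2016 is 16 days.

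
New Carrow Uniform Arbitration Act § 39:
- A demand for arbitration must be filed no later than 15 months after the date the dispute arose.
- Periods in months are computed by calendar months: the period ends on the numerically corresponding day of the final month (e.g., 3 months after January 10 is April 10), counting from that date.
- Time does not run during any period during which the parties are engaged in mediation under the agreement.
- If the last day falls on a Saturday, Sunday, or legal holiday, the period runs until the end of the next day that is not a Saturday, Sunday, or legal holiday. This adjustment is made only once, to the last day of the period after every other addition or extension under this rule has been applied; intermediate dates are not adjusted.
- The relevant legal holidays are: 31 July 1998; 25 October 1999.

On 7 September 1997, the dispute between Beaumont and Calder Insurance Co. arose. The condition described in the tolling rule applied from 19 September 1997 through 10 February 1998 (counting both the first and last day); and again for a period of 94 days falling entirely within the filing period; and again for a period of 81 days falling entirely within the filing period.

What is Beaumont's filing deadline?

October 26, 1999

15 months after 7 September 1997 is December 7, 1998.
From September 19, 1997 through February 10, 1998 inclusive is 145 days; tolling adds 145 days: December 7, 1998 + 145 days = May 1, 1999.
Tolling adds 94 days: May 1, 1999 + 94 days = August 3, 1999.
Tolling adds 81 days: August 3, 1999 + 81 days = October 23, 1999.
October 23, 1999 is Saturday; October 24, 1999 is Sunday; October 25, 1999 is a listed holiday. The next qualifying day is October 26, 1999.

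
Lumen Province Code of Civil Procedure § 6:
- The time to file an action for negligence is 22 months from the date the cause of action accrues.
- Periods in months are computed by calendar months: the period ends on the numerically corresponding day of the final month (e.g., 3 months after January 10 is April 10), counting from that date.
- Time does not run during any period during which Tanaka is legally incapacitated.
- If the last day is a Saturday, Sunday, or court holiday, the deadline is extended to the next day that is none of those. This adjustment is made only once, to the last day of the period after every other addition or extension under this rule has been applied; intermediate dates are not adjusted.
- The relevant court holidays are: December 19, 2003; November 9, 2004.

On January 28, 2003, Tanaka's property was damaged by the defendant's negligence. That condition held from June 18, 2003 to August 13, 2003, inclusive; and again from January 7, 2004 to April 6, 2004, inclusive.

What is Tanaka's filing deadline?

22 months after January 28, 2003 is November 28, 2004.
From June 18, 2003 through August 13, 2003 inclusive is 57 days; tolling adds 57 days: November 28, 2004 + 57 days = January 24, 2005.
From January 7, 2004 through April 6, 2004 inclusive is 91 days; tolling adds 91 days: January 24, 2005 + 91 days = April 25, 2005.
April 25, 2005 is a Monday and not a court holiday, so no extension applies.

April 25, 2005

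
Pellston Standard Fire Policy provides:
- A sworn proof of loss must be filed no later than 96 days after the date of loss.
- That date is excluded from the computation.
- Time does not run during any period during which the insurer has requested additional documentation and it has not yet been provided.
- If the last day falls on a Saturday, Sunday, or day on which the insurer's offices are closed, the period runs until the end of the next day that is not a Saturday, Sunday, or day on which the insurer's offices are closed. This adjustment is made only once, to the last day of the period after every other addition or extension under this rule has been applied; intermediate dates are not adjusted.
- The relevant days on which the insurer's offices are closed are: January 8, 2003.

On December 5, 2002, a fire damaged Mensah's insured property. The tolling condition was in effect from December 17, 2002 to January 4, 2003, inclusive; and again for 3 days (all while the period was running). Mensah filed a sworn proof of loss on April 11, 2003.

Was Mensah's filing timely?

No

96 days after December 5, 2002 is March 11, 2003.
From December 17, 2002 through January 4, 2003 inclusive is 19 days; tolling adds 19 days: March 11, 2003 + 19 days = March 30, 2003.
Tolling adds 3 days: March 30, 2003 + 3 days = April 2, 2003.
April 2, 2003 is a Wednesday and not a day on which the insurer's offices are closed, so no extension applies.
The deadline is April 2, 2003; the filing on April 11, 2003 is after that date.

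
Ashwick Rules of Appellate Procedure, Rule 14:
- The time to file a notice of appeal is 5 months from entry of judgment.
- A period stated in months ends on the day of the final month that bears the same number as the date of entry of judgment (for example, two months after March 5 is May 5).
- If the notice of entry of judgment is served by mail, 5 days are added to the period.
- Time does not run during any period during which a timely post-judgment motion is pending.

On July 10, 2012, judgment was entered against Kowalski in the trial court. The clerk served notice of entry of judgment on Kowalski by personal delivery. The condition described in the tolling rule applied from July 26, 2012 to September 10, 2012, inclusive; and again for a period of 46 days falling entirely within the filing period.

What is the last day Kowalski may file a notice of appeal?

March 13, 2013

5 months after July 10, 2012 is December 10, 2012.
Service was not by mail, so no mail extension applies.
From July 26, 2012 through September 10, 2012 inclusive is 47 days; tolling adds 47 days: December 10, 2012 + 47 days = January 26, 2013.
Tolling adds 46 days: January 26, 2013 + 46 days = March 13, 2013.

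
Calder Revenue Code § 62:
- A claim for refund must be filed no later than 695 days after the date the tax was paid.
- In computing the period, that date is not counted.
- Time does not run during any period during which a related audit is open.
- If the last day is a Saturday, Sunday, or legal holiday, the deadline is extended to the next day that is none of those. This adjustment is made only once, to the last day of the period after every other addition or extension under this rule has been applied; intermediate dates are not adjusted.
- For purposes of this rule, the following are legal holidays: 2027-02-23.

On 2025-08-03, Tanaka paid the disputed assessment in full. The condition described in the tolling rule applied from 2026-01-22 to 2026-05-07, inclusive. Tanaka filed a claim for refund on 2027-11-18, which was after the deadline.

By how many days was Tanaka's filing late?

36 days

695 days after 2025-08-03 is June 29, 2027.
From January 22, 2026 through May 7, 2026 inclusive is 106 days; tolling adds 106 days: June 29, 2027 + 106 days = October 13, 2027.
October 13, 2027 is a Wednesday and not a legal holiday, so no extension applies.
The deadline is October 13, 2027; from October 13, 2027 to November 18, 2027 is 36 days.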